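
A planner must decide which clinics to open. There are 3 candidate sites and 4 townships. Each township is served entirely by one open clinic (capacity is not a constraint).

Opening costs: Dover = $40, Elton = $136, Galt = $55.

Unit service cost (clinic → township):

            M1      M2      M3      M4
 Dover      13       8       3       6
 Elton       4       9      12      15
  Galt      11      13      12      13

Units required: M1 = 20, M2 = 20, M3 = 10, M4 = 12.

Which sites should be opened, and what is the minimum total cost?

Open Dover and Elton; minimum total cost 518.

For any fixed open set, each township goes to its cheapest open site; total = fixed + service.
{Dover, Elton}: M1→Elton 4·20=80, M2→Dover 8·20=160, M3→Dover 3·10=30, M4→Dover 6·12=72. Service 342; fixed 176; total 518.
{Dover}: service 522 + fixed 40 = 562
{Dover, Elton, Galt}: service 342 + fixed 231 = 573
No other subset beats 518.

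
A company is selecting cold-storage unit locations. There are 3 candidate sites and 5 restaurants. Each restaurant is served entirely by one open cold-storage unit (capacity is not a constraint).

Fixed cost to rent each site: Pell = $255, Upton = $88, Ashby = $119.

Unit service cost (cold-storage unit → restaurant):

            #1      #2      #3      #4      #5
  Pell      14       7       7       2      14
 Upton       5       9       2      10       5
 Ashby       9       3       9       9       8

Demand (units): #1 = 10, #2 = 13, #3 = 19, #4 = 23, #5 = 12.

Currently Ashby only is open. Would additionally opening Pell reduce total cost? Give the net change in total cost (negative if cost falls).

Current service cost with {Ashby}: 603.
Adding Pell: each restaurant re-picks its cheapest; new service cost 404, saving 199.
Extra fixed cost: 255. Net change = 255 − 199 = 56.
(Totals: 722 → 778.)

No — net change +56 (cost rises by 56).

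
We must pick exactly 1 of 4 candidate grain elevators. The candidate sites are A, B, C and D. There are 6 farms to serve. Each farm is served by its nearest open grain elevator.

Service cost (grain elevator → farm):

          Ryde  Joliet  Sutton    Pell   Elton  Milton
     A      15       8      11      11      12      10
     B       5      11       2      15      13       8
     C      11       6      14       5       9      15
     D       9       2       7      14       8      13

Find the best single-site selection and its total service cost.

With exactly 1 open, each farm uses its cheapest among the chosen.
{D}: Ryde→D 9, Joliet→D 2, Sutton→D 7, Pell→D 14, Elton→D 8, Milton→D 13. Service cost 53.
{B}: service cost 54
{C}: service cost 60
Among all 4 size-1 choices, {D} is lowest.

Choose D only; total service cost 53.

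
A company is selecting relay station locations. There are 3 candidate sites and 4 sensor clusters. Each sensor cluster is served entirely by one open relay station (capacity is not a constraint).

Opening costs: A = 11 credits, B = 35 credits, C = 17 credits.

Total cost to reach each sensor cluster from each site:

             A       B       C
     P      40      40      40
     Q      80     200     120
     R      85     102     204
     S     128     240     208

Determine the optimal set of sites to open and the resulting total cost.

For any fixed open set, each sensor cluster goes to its cheapest open site; total = fixed + service.
{A}: P→A 40, Q→A 80, R→A 85, S→A 128. Service 333; fixed 11; total 344.
{A, C}: service 333 + fixed 28 = 361
{A, B}: service 333 + fixed 46 = 379
{A, B, C}: service 333 + fixed 63 = 396
(All 7 nonempty subsets were checked; A only is lowest.)

Open A only; minimum total cost 344.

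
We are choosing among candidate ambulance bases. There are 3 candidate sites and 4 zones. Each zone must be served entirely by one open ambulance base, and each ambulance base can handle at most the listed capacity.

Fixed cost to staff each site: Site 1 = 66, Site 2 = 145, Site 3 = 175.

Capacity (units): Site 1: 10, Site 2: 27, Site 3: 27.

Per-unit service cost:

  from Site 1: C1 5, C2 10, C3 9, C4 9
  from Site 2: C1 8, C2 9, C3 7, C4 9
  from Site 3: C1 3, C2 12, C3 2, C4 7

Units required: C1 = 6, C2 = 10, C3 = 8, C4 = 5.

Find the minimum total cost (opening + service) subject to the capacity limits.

Minimum total cost: 410

Open {Site 1, Site 3}: C1→Site 3 3·6=18, C2→Site 1 10·10=100, C3→Site 3 2·8=16, C4→Site 3 7·5=35.
Loads: Site 1 carries 10/10, Site 3 carries 19/27. Service 169; fixed 241; total 410.
Next best feasible plan costs 432.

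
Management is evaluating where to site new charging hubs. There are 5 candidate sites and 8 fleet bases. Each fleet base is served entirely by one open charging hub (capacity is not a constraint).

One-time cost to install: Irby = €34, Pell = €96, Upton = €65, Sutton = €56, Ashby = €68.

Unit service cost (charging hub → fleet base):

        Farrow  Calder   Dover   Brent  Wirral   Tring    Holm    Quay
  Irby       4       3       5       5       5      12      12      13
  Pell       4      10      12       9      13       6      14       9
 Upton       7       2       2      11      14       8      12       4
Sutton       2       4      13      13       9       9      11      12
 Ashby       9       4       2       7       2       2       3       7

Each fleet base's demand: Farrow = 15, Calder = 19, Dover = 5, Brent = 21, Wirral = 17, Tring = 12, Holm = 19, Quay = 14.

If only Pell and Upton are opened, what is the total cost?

Total cost: 1035

Each fleet base is assigned to its cheapest site among the open ones.
{Pell, Upton}: Farrow→Pell 4·15=60, Calder→Upton 2·19=38, Dover→Upton 2·5=10, Brent→Pell 9·21=189, Wirral→Pell 13·17=221, Tring→Pell 6·12=72, Holm→Upton 12·19=228, Quay→Upton 4·14=56. Service 874; fixed 161; total 1035.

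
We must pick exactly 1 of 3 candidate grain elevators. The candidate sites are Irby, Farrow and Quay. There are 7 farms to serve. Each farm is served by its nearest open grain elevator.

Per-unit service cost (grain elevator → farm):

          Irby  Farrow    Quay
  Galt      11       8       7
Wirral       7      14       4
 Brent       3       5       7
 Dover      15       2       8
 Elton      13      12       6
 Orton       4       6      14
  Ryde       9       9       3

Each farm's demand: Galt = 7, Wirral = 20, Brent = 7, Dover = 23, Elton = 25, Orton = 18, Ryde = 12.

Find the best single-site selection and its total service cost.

With exactly 1 open, each farm uses its cheapest among the chosen.
{Quay}: Galt→Quay 7·7=49, Wirral→Quay 4·20=80, Brent→Quay 7·7=49, Dover→Quay 8·23=184, Elton→Quay 6·25=150, Orton→Quay 14·18=252, Ryde→Quay 3·12=36. Service cost 800.
{Farrow}: service cost 933
{Irby}: service cost 1088
Among all 3 size-1 choices, {Quay} is lowest.

Choose Quay only; total service cost 800.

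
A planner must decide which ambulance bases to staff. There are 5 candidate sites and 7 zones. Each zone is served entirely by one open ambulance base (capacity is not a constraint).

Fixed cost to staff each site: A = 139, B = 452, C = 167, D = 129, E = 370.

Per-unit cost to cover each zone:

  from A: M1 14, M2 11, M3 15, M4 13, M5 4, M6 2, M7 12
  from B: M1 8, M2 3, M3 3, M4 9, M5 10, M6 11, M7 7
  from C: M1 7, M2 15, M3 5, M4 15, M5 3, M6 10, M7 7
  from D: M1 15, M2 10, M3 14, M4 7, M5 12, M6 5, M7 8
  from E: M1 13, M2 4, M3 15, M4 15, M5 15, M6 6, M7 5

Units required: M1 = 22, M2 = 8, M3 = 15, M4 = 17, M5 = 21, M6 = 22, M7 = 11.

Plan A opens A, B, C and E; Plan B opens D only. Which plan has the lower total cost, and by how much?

Plan A: {A, B, C, E}: M1→C 7·22=154, M2→B 3·8=24, M3→B 3·15=45, M4→B 9·17=153, M5→C 3·21=63, M6→A 2·22=44, M7→E 5·11=55. Service 538; fixed 1128; total 1666.
Plan B: {D}: M1→D 15·22=330, M2→D 10·8=80, M3→D 14·15=210, M4→D 7·17=119, M5→D 12·21=252, M6→D 5·22=110, M7→D 8·11=88. Service 1189; fixed 129; total 1318.
Difference: |1666 − 1318| = 348.

Plan B is cheaper by 348.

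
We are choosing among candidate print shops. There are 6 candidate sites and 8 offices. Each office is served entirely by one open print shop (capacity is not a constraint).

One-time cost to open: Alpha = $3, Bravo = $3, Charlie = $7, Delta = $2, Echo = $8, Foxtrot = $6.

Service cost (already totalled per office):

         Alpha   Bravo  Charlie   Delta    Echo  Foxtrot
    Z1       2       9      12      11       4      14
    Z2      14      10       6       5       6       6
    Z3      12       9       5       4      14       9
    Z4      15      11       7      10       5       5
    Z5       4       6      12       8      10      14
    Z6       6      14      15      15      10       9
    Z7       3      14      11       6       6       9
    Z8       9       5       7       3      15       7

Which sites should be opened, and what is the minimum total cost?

Open Alpha and Delta; minimum total cost 42.

For any fixed open set, each office goes to its cheapest open site; total = fixed + service.
{Alpha, Delta}: Z1→Alpha 2, Z2→Delta 5, Z3→Delta 4, Z4→Delta 10, Z5→Alpha 4, Z6→Alpha 6, Z7→Alpha 3, Z8→Delta 3. Service 37; fixed 5; total 42.
{Alpha, Delta, Foxtrot}: Z1→Alpha 2, Z2→Delta 5, Z3→Delta 4, Z4→Foxtrot 5, Z5→Alpha 4, Z6→Alpha 6, Z7→Alpha 3, Z8→Delta 3. Service 32; fixed 11; total 43.
{Alpha, Bravo, Delta}: Z1→Alpha 2, Z2→Delta 5, Z3→Delta 4, Z4→Delta 10, Z5→Alpha 4, Z6→Alpha 6, Z7→Alpha 3, Z8→Delta 3. Service 37; fixed 8; total 45.
{Alpha, Bravo, Charlie, Delta, Echo, Foxtrot}: Z1→Alpha 2, Z2→Delta 5, Z3→Delta 4, Z4→Echo 5, Z5→Alpha 4, Z6→Alpha 6, Z7→Alpha 3, Z8→Delta 3. Service 32; fixed 29; total 61.
No other subset beats 42.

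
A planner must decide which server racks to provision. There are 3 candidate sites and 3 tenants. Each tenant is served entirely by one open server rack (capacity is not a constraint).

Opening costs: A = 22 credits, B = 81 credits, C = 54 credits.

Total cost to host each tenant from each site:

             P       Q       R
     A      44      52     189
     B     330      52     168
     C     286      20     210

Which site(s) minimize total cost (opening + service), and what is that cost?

For any fixed open set, each tenant goes to its cheapest open site; total = fixed + service.
{A}: P→A 44, Q→A 52, R→A 189. Service 285; fixed 22; total 307.
{A, C}: P→A 44, Q→C 20, R→A 189. Service 253; fixed 76; total 329.
{A, B}: P→A 44, Q→A 52, R→B 168. Service 264; fixed 103; total 367.
{A, B, C}: service 232 + fixed 157 = 389
(All 7 nonempty subsets were checked; A only is lowest.)

Open A only; minimum total cost 307.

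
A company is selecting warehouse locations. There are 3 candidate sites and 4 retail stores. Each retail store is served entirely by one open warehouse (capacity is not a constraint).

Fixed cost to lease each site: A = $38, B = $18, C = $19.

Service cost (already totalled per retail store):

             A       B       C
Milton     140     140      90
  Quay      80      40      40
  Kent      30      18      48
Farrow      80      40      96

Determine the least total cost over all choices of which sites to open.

Minimum total cost: 225

For any fixed open set, each retail store goes to its cheapest open site; total = fixed + service.
{B, C}: Milton→C 90, Quay→B 40, Kent→B 18, Farrow→B 40. Service 188; fixed 37; total 225.
{B}: service 238 + fixed 18 = 256
{A, B, C}: service 188 + fixed 75 = 263
(All 7 nonempty subsets were checked; B and C is lowest.)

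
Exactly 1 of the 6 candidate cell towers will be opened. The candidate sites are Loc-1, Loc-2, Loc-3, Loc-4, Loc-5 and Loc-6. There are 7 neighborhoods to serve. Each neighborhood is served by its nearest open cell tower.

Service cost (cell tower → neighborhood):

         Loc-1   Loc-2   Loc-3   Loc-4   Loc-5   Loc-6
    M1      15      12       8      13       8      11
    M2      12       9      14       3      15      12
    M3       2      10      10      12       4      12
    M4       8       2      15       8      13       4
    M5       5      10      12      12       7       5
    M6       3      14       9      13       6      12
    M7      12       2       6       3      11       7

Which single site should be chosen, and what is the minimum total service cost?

With exactly 1 open, each neighborhood uses its cheapest among the chosen.
{Loc-1}: M1→Loc-1 15, M2→Loc-1 12, M3→Loc-1 2, M4→Loc-1 8, M5→Loc-1 5, M6→Loc-1 3, M7→Loc-1 12. Service cost 57.
{Loc-2}: service cost 59
{Loc-6}: service cost 63
Among all 6 size-1 choices, {Loc-1} is lowest.

Choose Loc-1 only; total service cost 57.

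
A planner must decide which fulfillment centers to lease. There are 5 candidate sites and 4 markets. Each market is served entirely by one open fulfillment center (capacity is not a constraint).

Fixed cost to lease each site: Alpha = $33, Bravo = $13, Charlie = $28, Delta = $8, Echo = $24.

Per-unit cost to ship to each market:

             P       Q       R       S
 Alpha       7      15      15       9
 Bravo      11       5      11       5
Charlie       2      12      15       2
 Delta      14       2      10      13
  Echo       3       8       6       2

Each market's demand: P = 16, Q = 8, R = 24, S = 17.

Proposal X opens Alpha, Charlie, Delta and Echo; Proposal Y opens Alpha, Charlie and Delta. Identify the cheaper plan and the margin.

Proposal X is cheaper by 72.

Proposal X: {Alpha, Charlie, Delta, Echo}: P→Charlie 2·16=32, Q→Delta 2·8=16, R→Echo 6·24=144, S→Charlie 2·17=34. Service 226; fixed 93; total 319.
Proposal Y: {Alpha, Charlie, Delta}: P→Charlie 2·16=32, Q→Delta 2·8=16, R→Delta 10·24=240, S→Charlie 2·17=34. Service 322; fixed 69; total 391.
Difference: |319 − 391| = 72.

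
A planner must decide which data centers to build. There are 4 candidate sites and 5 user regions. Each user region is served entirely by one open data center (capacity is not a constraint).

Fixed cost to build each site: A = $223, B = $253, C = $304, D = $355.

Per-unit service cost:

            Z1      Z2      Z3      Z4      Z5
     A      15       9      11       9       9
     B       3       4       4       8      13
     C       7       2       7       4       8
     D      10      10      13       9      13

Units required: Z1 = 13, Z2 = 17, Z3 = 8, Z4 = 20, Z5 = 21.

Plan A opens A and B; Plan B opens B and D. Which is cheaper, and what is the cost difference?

Plan A: {A, B}: Z1→B 3·13=39, Z2→B 4·17=68, Z3→B 4·8=32, Z4→B 8·20=160, Z5→A 9·21=189. Service 488; fixed 476; total 964.
Plan B: {B, D}: Z1→B 3·13=39, Z2→B 4·17=68, Z3→B 4·8=32, Z4→B 8·20=160, Z5→B 13·21=273. Service 572; fixed 608; total 1180.
Difference: |964 − 1180| = 216.

Plan A is cheaper by 216.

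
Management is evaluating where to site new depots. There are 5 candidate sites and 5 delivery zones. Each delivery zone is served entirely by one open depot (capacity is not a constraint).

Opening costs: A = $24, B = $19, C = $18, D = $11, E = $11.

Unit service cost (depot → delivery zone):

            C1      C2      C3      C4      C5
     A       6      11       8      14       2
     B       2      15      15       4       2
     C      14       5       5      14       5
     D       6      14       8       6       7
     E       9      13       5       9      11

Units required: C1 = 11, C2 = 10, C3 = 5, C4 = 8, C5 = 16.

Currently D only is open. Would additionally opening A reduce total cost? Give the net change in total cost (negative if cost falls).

Yes — net change −86 (cost falls by 86).

Current service cost with {D}: 406.
Adding A: each delivery zone re-picks its cheapest; new service cost 296, saving 110.
Extra fixed cost: 24. Net change = 24 − 110 = -86.
(Totals: 417 → 331.)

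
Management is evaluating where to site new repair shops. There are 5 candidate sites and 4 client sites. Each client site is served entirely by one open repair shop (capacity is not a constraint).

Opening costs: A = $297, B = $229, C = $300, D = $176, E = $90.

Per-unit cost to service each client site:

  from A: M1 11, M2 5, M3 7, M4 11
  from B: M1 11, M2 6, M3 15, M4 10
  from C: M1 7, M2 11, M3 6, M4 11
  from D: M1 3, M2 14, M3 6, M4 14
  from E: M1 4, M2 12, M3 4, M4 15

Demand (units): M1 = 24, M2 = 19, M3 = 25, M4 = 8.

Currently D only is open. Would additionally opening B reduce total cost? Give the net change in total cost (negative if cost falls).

Current service cost with {D}: 600.
Adding B: each client site re-picks its cheapest; new service cost 416, saving 184.
Extra fixed cost: 229. Net change = 229 − 184 = 45.
(Totals: 776 → 821.)

No — net change +45 (cost rises by 45).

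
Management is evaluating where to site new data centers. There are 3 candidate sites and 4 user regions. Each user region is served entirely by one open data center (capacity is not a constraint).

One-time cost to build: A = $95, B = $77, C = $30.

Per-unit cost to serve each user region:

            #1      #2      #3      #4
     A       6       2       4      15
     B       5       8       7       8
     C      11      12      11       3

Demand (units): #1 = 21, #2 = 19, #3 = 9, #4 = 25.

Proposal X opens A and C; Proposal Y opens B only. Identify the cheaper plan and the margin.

Proposal X is cheaper by 197.

Proposal X: {A, C}: #1→A 6·21=126, #2→A 2·19=38, #3→A 4·9=36, #4→C 3·25=75. Service 275; fixed 125; total 400.
Proposal Y: {B}: #1→B 5·21=105, #2→B 8·19=152, #3→B 7·9=63, #4→B 8·25=200. Service 520; fixed 77; total 597.
Difference: |400 − 597| = 197.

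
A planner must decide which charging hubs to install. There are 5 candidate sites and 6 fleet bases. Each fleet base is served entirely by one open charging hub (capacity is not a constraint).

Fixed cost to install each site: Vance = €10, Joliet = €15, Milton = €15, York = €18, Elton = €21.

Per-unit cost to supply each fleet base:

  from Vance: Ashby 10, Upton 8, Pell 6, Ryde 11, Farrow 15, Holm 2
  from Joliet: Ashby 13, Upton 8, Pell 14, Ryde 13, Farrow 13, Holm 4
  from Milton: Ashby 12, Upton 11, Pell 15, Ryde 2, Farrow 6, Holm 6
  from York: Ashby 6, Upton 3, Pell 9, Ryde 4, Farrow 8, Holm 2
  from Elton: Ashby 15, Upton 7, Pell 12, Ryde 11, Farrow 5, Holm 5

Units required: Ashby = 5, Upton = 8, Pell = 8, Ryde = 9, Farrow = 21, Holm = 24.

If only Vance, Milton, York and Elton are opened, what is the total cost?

Each fleet base is assigned to its cheapest site among the open ones.
{Vance, Milton, York, Elton}: Ashby→York 6·5=30, Upton→York 3·8=24, Pell→Vance 6·8=48, Ryde→Milton 2·9=18, Farrow→Elton 5·21=105, Holm→Vance 2·24=48. Service 273; fixed 64; total 337.

Total cost: 337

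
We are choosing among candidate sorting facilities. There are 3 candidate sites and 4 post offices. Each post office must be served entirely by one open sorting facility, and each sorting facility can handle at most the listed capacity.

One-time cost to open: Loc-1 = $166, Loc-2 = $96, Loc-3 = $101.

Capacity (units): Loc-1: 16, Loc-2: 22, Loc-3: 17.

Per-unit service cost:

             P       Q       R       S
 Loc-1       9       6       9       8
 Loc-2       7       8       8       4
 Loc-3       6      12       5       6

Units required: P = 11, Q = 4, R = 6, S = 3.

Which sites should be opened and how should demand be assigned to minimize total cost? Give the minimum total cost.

Minimum total cost: 337

Open {Loc-2, Loc-3}: P→Loc-3 6·11=66, Q→Loc-2 8·4=32, R→Loc-3 5·6=30, S→Loc-2 4·3=12.
Loads: Loc-2 carries 7/22, Loc-3 carries 17/17. Service 140; fixed 197; total 337.
Next best feasible plan costs 348.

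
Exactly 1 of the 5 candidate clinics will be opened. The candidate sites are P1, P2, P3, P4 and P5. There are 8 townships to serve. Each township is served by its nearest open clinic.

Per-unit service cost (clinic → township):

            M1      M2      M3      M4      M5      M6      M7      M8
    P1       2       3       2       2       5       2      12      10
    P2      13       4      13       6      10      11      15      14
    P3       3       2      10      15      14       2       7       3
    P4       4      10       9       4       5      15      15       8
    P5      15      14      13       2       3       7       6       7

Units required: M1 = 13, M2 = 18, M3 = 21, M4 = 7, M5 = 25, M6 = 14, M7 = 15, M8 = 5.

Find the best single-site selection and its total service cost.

Choose P1 only; total service cost 519.

With exactly 1 open, each township uses its cheapest among the chosen.
{P1}: M1→P1 2·13=26, M2→P1 3·18=54, M3→P1 2·21=42, M4→P1 2·7=14, M5→P1 5·25=125, M6→P1 2·14=28, M7→P1 12·15=180, M8→P1 10·5=50. Service cost 519.
{P3}: service cost 888
{P5}: service cost 1032
Among all 5 size-1 choices, {P1} is lowest.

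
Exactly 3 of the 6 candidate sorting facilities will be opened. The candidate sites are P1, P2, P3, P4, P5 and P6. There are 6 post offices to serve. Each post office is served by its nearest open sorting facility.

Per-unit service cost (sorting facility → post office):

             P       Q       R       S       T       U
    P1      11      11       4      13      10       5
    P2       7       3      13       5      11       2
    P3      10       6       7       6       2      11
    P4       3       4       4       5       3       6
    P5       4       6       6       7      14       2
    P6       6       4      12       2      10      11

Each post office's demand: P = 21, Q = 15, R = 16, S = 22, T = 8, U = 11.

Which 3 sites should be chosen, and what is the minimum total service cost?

Choose P2, P4 and P6; total service cost 262.

With exactly 3 open, each post office uses its cheapest among the chosen.
{P2, P4, P6}: P→P4 3·21=63, Q→P2 3·15=45, R→P4 4·16=64, S→P6 2·22=44, T→P4 3·8=24, U→P2 2·11=22. Service cost 262.
{P4, P5, P6}: service cost 277
{P1, P4, P6}: service cost 310
Among all 20 size-3 choices, {P2, P4, P6} is lowest.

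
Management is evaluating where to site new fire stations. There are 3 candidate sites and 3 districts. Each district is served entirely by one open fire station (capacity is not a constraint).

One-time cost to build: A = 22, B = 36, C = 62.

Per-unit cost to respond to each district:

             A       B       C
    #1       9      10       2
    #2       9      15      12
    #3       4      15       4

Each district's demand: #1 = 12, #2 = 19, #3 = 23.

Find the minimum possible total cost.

For any fixed open set, each district goes to its cheapest open site; total = fixed + service.
{A, C}: #1→C 2·12=24, #2→A 9·19=171, #3→A 4·23=92. Service 287; fixed 84; total 371.
{A}: #1→A 9·12=108, #2→A 9·19=171, #3→A 4·23=92. Service 371; fixed 22; total 393.
{C}: service 344 + fixed 62 = 406
{A, B, C}: service 287 + fixed 120 = 407
No other subset beats 371.

Minimum total cost: 371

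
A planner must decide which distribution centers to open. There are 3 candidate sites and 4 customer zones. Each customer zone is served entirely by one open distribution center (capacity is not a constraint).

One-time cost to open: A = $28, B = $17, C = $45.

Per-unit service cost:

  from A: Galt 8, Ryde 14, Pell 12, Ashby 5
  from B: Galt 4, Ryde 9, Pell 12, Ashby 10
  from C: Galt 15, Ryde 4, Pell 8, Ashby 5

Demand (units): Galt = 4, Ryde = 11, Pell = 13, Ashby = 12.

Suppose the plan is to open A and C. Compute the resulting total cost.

Total cost: 313

Each customer zone is assigned to its cheapest site among the open ones.
{A, C}: Galt→A 8·4=32, Ryde→C 4·11=44, Pell→C 8·13=104, Ashby→A 5·12=60. Service 240; fixed 73; total 313.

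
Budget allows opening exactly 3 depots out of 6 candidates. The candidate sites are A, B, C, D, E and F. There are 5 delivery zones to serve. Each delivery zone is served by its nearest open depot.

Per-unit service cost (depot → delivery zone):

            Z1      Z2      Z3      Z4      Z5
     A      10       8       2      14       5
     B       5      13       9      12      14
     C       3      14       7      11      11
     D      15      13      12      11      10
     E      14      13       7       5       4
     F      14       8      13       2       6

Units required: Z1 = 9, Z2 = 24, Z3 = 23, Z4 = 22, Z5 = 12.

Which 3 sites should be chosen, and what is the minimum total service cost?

Choose A, C and F; total service cost 369.

With exactly 3 open, each delivery zone uses its cheapest among the chosen.
{A, C, F}: Z1→C 3·9=27, Z2→A 8·24=192, Z3→A 2·23=46, Z4→F 2·22=44, Z5→A 5·12=60. Service cost 369.
{A, B, F}: service cost 387
{A, E, F}: service cost 420
Among all 20 size-3 choices, {A, C, F} is lowest.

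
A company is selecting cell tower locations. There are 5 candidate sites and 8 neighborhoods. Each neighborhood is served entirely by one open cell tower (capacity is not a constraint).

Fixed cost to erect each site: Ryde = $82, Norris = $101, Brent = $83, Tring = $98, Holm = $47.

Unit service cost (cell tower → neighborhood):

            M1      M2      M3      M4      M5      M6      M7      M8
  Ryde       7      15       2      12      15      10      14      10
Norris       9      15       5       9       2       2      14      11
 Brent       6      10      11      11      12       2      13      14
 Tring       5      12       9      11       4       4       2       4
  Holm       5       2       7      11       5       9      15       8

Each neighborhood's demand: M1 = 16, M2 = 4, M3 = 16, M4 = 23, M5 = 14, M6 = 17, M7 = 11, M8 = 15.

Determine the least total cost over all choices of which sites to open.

Minimum total cost: 758

For any fixed open set, each neighborhood goes to its cheapest open site; total = fixed + service.
{Norris, Tring}: M1→Tring 5·16=80, M2→Tring 12·4=48, M3→Norris 5·16=80, M4→Norris 9·23=207, M5→Norris 2·14=28, M6→Norris 2·17=34, M7→Tring 2·11=22, M8→Tring 4·15=60. Service 559; fixed 199; total 758.
{Norris, Tring, Holm}: service 519 + fixed 246 = 765
{Ryde, Norris, Tring}: service 511 + fixed 281 = 792
{Ryde, Norris, Brent, Tring, Holm}: service 471 + fixed 411 = 882
No other subset beats 758.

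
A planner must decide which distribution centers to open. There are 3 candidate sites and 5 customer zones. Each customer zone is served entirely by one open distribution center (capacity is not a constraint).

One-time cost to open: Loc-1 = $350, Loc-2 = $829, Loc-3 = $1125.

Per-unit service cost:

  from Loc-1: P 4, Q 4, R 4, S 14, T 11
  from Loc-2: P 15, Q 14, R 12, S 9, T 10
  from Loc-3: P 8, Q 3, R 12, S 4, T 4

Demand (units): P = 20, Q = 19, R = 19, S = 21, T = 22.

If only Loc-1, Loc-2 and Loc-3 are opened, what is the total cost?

Each customer zone is assigned to its cheapest site among the open ones.
{Loc-1, Loc-2, Loc-3}: P→Loc-1 4·20=80, Q→Loc-3 3·19=57, R→Loc-1 4·19=76, S→Loc-3 4·21=84, T→Loc-3 4·22=88. Service 385; fixed 2304; total 2689.

Total cost: 2689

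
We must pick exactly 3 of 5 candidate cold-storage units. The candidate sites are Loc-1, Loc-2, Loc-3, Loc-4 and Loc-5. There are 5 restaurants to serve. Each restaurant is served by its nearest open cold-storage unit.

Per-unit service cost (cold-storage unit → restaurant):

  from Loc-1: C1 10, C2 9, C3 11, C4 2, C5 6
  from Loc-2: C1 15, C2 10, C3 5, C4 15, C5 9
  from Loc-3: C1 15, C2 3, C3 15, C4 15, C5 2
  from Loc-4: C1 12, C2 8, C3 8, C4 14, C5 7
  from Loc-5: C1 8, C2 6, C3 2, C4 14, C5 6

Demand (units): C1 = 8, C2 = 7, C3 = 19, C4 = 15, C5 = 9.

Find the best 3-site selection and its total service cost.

Choose Loc-1, Loc-3 and Loc-5; total service cost 171.

With exactly 3 open, each restaurant uses its cheapest among the chosen.
{Loc-1, Loc-3, Loc-5}: C1→Loc-5 8·8=64, C2→Loc-3 3·7=21, C3→Loc-5 2·19=38, C4→Loc-1 2·15=30, C5→Loc-3 2·9=18. Service cost 171.
{Loc-1, Loc-2, Loc-5}: service cost 228
{Loc-1, Loc-4, Loc-5}: service cost 228
Among all 10 size-3 choices, {Loc-1, Loc-3, Loc-5} is lowest.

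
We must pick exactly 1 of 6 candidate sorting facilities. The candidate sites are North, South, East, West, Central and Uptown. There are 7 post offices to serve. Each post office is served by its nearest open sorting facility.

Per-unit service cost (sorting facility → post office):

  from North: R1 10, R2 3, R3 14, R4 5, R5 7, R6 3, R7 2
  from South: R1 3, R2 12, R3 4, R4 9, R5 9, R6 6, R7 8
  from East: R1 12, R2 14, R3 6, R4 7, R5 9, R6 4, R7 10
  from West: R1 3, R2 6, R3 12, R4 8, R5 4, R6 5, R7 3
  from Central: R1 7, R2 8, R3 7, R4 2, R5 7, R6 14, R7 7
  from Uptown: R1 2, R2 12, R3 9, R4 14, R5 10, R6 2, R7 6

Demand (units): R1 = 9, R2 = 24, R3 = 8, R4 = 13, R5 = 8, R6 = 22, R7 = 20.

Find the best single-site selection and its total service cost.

With exactly 1 open, each post office uses its cheapest among the chosen.
{North}: R1→North 10·9=90, R2→North 3·24=72, R3→North 14·8=112, R4→North 5·13=65, R5→North 7·8=56, R6→North 3·22=66, R7→North 2·20=40. Service cost 501.
{West}: service cost 573
{Uptown}: service cost 804
Among all 6 size-1 choices, {North} is lowest.

Choose North only; total service cost 501.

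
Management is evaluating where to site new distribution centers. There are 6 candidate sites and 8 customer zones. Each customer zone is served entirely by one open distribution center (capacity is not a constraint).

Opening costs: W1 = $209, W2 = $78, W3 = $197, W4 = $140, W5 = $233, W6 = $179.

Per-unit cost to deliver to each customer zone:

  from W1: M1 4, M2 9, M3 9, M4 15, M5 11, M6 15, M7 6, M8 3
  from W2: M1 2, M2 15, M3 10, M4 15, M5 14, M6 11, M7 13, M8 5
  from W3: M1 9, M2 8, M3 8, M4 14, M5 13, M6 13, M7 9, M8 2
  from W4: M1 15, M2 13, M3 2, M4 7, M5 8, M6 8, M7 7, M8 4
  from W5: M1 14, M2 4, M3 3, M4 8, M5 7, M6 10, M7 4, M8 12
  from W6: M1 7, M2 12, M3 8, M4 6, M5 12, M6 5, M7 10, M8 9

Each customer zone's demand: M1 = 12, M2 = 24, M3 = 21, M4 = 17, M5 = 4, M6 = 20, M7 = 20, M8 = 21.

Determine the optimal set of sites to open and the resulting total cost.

For any fixed open set, each customer zone goes to its cheapest open site; total = fixed + service.
{W2, W5}: M1→W2 2·12=24, M2→W5 4·24=96, M3→W5 3·21=63, M4→W5 8·17=136, M5→W5 7·4=28, M6→W5 10·20=200, M7→W5 4·20=80, M8→W2 5·21=105. Service 732; fixed 311; total 1043.
{W2, W4, W5}: M1→W2 2·12=24, M2→W5 4·24=96, M3→W4 2·21=42, M4→W4 7·17=119, M5→W5 7·4=28, M6→W4 8·20=160, M7→W5 4·20=80, M8→W4 4·21=84. Service 633; fixed 451; total 1084.
{W2, W5, W6}: M1→W2 2·12=24, M2→W5 4·24=96, M3→W5 3·21=63, M4→W6 6·17=102, M5→W5 7·4=28, M6→W6 5·20=100, M7→W5 4·20=80, M8→W2 5·21=105. Service 598; fixed 490; total 1088.
{W1, W2, W3, W4, W5, W6}: service 514 + fixed 1036 = 1550
No other subset beats 1043.

Open W2 and W5; minimum total cost 1043.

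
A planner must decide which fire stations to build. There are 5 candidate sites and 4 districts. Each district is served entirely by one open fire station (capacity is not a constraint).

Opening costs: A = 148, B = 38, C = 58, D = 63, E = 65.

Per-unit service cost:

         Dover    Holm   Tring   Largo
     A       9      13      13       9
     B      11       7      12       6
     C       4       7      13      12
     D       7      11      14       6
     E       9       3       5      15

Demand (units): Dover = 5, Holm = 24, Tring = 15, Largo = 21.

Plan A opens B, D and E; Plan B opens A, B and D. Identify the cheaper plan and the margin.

Plan A is cheaper by 284.

Plan A: {B, D, E}: Dover→D 7·5=35, Holm→E 3·24=72, Tring→E 5·15=75, Largo→B 6·21=126. Service 308; fixed 166; total 474.
Plan B: {A, B, D}: Dover→D 7·5=35, Holm→B 7·24=168, Tring→B 12·15=180, Largo→B 6·21=126. Service 509; fixed 249; total 758.
Difference: |474 − 758| = 284.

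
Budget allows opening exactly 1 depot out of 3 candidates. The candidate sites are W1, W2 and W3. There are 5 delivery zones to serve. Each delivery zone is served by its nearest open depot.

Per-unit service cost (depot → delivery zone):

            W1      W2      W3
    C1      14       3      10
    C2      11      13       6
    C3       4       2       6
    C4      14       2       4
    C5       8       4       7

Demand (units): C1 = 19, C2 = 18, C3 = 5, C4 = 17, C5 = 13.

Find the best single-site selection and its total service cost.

With exactly 1 open, each delivery zone uses its cheapest among the chosen.
{W2}: C1→W2 3·19=57, C2→W2 13·18=234, C3→W2 2·5=10, C4→W2 2·17=34, C5→W2 4·13=52. Service cost 387.
{W3}: service cost 487
{W1}: service cost 826
Among all 3 size-1 choices, {W2} is lowest.

Choose W2 only; total service cost 387.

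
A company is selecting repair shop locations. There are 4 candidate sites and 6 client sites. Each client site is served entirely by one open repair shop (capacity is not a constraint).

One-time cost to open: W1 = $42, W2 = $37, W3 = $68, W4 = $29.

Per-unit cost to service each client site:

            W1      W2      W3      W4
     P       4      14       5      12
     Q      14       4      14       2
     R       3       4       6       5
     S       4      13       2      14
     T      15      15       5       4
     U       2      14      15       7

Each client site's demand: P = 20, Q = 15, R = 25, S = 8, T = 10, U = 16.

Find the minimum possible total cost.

For any fixed open set, each client site goes to its cheapest open site; total = fixed + service.
{W1, W4}: P→W1 4·20=80, Q→W4 2·15=30, R→W1 3·25=75, S→W1 4·8=32, T→W4 4·10=40, U→W1 2·16=32. Service 289; fixed 71; total 360.
{W1, W2, W4}: service 289 + fixed 108 = 397
{W1, W3, W4}: service 273 + fixed 139 = 412
{W1, W2, W3, W4}: P→W1 4·20=80, Q→W4 2·15=30, R→W1 3·25=75, S→W3 2·8=16, T→W4 4·10=40, U→W1 2·16=32. Service 273; fixed 176; total 449.
No other subset beats 360.

Minimum total cost: 360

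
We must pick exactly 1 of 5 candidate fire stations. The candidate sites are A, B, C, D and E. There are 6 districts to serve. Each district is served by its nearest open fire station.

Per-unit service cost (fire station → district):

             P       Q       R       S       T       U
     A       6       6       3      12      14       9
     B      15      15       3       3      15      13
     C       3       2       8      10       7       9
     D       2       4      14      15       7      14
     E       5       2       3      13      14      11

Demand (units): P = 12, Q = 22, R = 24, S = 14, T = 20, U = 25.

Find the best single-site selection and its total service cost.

With exactly 1 open, each district uses its cheapest among the chosen.
{C}: P→C 3·12=36, Q→C 2·22=44, R→C 8·24=192, S→C 10·14=140, T→C 7·20=140, U→C 9·25=225. Service cost 777.
{E}: service cost 913
{A}: service cost 949
Among all 5 size-1 choices, {C} is lowest.

Choose C only; total service cost 777.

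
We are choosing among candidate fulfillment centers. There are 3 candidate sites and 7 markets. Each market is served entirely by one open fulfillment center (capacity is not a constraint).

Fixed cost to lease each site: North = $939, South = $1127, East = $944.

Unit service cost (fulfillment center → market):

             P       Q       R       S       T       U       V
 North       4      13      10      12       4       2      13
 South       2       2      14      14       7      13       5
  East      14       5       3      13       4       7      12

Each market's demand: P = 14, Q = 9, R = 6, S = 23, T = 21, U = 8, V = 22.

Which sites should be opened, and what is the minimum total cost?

For any fixed open set, each market goes to its cheapest open site; total = fixed + service.
{North}: P→North 4·14=56, Q→North 13·9=117, R→North 10·6=60, S→North 12·23=276, T→North 4·21=84, U→North 2·8=16, V→North 13·22=286. Service 895; fixed 939; total 1834.
{East}: service 962 + fixed 944 = 1906
{South}: service 813 + fixed 1127 = 1940
{North, South, East}: P→South 2·14=28, Q→South 2·9=18, R→East 3·6=18, S→North 12·23=276, T→North 4·21=84, U→North 2·8=16, V→South 5·22=110. Service 550; fixed 3010; total 3560.
No other subset beats 1834.

Open North only; minimum total cost 1834.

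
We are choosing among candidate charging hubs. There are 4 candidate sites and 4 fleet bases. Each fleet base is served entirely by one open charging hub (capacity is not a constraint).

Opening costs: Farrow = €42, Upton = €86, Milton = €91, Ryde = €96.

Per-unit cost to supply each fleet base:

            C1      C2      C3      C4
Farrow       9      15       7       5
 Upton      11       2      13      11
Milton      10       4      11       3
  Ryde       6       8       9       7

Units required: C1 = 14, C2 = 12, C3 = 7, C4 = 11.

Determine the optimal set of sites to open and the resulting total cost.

For any fixed open set, each fleet base goes to its cheapest open site; total = fixed + service.
{Farrow, Upton}: C1→Farrow 9·14=126, C2→Upton 2·12=24, C3→Farrow 7·7=49, C4→Farrow 5·11=55. Service 254; fixed 128; total 382.
{Farrow, Milton}: service 256 + fixed 133 = 389
{Milton}: service 298 + fixed 91 = 389
{Farrow, Upton, Milton, Ryde}: service 190 + fixed 315 = 505
No other subset beats 382.

Open Farrow and Upton; minimum total cost 382.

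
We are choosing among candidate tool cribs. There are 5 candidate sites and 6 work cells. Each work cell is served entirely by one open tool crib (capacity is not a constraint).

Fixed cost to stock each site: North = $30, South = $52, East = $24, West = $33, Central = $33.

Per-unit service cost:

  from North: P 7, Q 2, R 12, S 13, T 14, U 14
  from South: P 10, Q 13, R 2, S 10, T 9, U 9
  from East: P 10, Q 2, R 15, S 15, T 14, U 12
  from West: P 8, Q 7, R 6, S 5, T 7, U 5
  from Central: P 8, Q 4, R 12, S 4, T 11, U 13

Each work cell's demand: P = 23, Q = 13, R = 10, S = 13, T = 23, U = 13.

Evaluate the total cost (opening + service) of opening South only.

Each work cell is assigned to its cheapest site among the open ones.
{South}: P→South 10·23=230, Q→South 13·13=169, R→South 2·10=20, S→South 10·13=130, T→South 9·23=207, U→South 9·13=117. Service 873; fixed 52; total 925.

Total cost: 925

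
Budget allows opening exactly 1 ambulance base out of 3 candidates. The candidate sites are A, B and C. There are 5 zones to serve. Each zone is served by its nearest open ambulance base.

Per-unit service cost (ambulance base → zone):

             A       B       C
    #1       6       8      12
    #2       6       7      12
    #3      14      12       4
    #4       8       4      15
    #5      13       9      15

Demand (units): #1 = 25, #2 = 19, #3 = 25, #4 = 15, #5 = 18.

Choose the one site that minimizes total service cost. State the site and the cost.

Choose B only; total service cost 855.

With exactly 1 open, each zone uses its cheapest among the chosen.
{B}: #1→B 8·25=200, #2→B 7·19=133, #3→B 12·25=300, #4→B 4·15=60, #5→B 9·18=162. Service cost 855.
{A}: service cost 968
{C}: service cost 1123
Among all 3 size-1 choices, {B} is lowest.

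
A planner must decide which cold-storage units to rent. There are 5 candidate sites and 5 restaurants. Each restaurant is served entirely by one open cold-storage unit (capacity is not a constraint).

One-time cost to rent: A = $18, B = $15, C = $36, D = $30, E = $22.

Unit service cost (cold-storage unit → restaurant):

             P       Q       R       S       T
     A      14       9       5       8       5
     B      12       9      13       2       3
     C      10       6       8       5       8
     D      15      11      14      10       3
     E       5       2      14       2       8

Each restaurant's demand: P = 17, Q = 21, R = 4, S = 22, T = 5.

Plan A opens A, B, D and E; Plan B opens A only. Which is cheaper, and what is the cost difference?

Plan A is cheaper by 375.

Plan A: {A, B, D, E}: P→E 5·17=85, Q→E 2·21=42, R→A 5·4=20, S→B 2·22=44, T→B 3·5=15. Service 206; fixed 85; total 291.
Plan B: {A}: P→A 14·17=238, Q→A 9·21=189, R→A 5·4=20, S→A 8·22=176, T→A 5·5=25. Service 648; fixed 18; total 666.
Difference: |291 − 666| = 375.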